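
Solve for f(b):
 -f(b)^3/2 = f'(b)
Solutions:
 f(b) = -sqrt(-1/(C1 - b))
 f(b) = sqrt(-1/(C1 - b))


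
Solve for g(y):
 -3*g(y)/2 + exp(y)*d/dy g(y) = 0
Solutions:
 g(y) = C1*exp(-3*exp(-y)/2)


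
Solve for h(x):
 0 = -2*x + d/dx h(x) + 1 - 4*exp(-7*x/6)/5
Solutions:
 h(x) = C1 + x^2 - x - 24*exp(-7*x/6)/35


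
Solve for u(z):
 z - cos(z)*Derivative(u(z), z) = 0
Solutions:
 u(z) = C1 + Integral(z/cos(z), z)


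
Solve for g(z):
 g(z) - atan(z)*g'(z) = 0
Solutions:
 g(z) = C1*exp(Integral(1/atan(z), z))


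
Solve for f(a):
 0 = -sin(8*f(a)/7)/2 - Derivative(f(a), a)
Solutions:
 a/2 + 7*log(cos(8*f(a)/7) - 1)/16 - 7*log(cos(8*f(a)/7) + 1)/16 = C1


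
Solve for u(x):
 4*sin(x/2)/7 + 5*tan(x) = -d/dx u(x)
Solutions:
 u(x) = C1 + 5*log(cos(x)) + 8*cos(x/2)/7


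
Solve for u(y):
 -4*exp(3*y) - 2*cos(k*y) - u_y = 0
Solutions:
 u(y) = C1 - 4*exp(3*y)/3 - 2*sin(k*y)/k


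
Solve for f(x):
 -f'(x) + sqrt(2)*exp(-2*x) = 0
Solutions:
 f(x) = C1 - sqrt(2)*exp(-2*x)/2


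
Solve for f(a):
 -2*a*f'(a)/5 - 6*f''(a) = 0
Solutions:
 f(a) = C1 + C2*erf(sqrt(30)*a/30)


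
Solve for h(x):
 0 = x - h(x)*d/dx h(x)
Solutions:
 h(x) = -sqrt(C1 + x^2)
 h(x) = sqrt(C1 + x^2)


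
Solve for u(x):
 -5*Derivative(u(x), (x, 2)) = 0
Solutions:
 u(x) = C1 + C2*x


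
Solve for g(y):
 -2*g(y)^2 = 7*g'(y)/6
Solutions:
 g(y) = 7/(C1 + 12*y)


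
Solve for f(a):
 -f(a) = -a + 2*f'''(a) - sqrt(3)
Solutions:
 f(a) = C3*exp(-2^(2/3)*a/2) + a + (C1*sin(2^(2/3)*sqrt(3)*a/4) + C2*cos(2^(2/3)*sqrt(3)*a/4))*exp(2^(2/3)*a/4) + sqrt(3)


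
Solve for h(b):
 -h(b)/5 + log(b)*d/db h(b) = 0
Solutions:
 h(b) = C1*exp(li(b)/5)


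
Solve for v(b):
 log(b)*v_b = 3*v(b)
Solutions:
 v(b) = C1*exp(3*li(b))


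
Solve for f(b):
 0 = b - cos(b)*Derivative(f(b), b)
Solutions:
 f(b) = C1 + Integral(b/cos(b), b)


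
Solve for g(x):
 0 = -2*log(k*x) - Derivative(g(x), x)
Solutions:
 g(x) = C1 - 2*x*log(k*x) + 2*x


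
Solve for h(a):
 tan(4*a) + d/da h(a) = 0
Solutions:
 h(a) = C1 + log(cos(4*a))/4


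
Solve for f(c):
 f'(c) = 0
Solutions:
 f(c) = C1


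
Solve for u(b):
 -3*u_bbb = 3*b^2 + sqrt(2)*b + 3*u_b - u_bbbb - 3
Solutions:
 u(b) = C1 + C2*exp(b*(-2^(2/3)*(sqrt(21) + 5)^(1/3)/4 - 2^(1/3)/(2*(sqrt(21) + 5)^(1/3)) + 1))*sin(2^(1/3)*sqrt(3)*b*(-2^(1/3)*(sqrt(21) + 5)^(1/3) + 2/(sqrt(21) + 5)^(1/3))/4) + C3*exp(b*(-2^(2/3)*(sqrt(21) + 5)^(1/3)/4 - 2^(1/3)/(2*(sqrt(21) + 5)^(1/3)) + 1))*cos(2^(1/3)*sqrt(3)*b*(-2^(1/3)*(sqrt(21) + 5)^(1/3) + 2/(sqrt(21) + 5)^(1/3))/4) + C4*exp(b*(2^(1/3)/(sqrt(21) + 5)^(1/3) + 1 + 2^(2/3)*(sqrt(21) + 5)^(1/3)/2)) - b^3/3 - sqrt(2)*b^2/6 + 3*b


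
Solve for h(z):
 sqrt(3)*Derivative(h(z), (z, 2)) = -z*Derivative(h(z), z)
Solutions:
 h(z) = C1 + C2*erf(sqrt(2)*3^(3/4)*z/6)


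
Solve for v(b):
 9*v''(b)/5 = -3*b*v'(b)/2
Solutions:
 v(b) = C1 + C2*erf(sqrt(15)*b/6)


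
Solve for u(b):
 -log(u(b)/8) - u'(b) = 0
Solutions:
 -Integral(1/(-log(_y) + 3*log(2)), (_y, u(b))) = C1 - b


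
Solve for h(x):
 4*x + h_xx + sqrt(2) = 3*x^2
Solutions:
 h(x) = C1 + C2*x + x^4/4 - 2*x^3/3 - sqrt(2)*x^2/2


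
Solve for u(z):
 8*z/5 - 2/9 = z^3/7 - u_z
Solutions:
 u(z) = C1 + z^4/28 - 4*z^2/5 + 2*z/9


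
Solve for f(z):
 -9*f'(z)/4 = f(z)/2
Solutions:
 f(z) = C1*exp(-2*z/9)


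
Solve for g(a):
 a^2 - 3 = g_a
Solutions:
 g(a) = C1 + a^3/3 - 3*a


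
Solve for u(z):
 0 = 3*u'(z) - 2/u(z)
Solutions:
 u(z) = -sqrt(C1 + 12*z)/3
 u(z) = sqrt(C1 + 12*z)/3


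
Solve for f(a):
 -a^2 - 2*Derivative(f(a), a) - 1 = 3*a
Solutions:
 f(a) = C1 - a^3/6 - 3*a^2/4 - a/2


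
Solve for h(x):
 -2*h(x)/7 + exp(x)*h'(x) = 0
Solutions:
 h(x) = C1*exp(-2*exp(-x)/7)


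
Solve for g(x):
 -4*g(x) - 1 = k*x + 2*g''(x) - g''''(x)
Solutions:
 g(x) = C1*exp(-x*sqrt(1 + sqrt(5))) + C2*exp(x*sqrt(1 + sqrt(5))) + C3*sin(x*sqrt(-1 + sqrt(5))) + C4*cos(x*sqrt(-1 + sqrt(5))) - k*x/4 - 1/4


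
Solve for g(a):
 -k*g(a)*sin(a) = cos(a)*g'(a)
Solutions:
 g(a) = C1*exp(k*log(cos(a)))


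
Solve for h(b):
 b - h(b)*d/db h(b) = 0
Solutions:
 h(b) = -sqrt(C1 + b^2)
 h(b) = sqrt(C1 + b^2)


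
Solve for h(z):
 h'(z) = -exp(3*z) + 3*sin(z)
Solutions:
 h(z) = C1 - exp(3*z)/3 - 3*cos(z)


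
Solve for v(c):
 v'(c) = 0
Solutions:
 v(c) = C1


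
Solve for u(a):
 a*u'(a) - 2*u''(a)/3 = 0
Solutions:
 u(a) = C1 + C2*erfi(sqrt(3)*a/2)


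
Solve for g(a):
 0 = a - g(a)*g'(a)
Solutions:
 g(a) = -sqrt(C1 + a^2)
 g(a) = sqrt(C1 + a^2)


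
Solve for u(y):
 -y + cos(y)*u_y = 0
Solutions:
 u(y) = C1 + Integral(y/cos(y), y)


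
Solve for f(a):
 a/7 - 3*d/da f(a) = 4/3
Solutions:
 f(a) = C1 + a^2/42 - 4*a/9


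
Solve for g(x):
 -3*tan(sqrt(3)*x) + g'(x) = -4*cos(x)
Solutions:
 g(x) = C1 - sqrt(3)*log(cos(sqrt(3)*x)) - 4*sin(x)


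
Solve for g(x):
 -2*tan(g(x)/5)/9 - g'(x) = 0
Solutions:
 g(x) = -5*asin(C1*exp(-2*x/45)) + 5*pi
 g(x) = 5*asin(C1*exp(-2*x/45))


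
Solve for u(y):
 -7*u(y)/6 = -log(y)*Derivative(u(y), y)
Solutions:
 u(y) = C1*exp(7*li(y)/6)


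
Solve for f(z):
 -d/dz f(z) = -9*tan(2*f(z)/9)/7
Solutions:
 f(z) = -9*asin(C1*exp(2*z/7))/2 + 9*pi/2
 f(z) = 9*asin(C1*exp(2*z/7))/2


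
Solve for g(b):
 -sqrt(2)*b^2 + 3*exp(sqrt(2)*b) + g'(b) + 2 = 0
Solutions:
 g(b) = C1 + sqrt(2)*b^3/3 - 2*b - 3*sqrt(2)*exp(sqrt(2)*b)/2


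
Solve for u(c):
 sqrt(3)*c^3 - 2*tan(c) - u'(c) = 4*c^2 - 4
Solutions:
 u(c) = C1 + sqrt(3)*c^4/4 - 4*c^3/3 + 4*c + 2*log(cos(c))


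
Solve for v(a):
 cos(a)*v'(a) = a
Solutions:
 v(a) = C1 + Integral(a/cos(a), a)


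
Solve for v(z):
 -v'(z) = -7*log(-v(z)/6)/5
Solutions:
 -5*Integral(1/(log(-_y) - log(6)), (_y, v(z)))/7 = C1 - z


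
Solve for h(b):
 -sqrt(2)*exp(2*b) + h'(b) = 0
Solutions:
 h(b) = C1 + sqrt(2)*exp(2*b)/2


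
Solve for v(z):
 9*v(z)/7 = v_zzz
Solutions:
 v(z) = C3*exp(21^(2/3)*z/7) + (C1*sin(3*3^(1/6)*7^(2/3)*z/14) + C2*cos(3*3^(1/6)*7^(2/3)*z/14))*exp(-21^(2/3)*z/14)


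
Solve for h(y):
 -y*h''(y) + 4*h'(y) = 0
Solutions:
 h(y) = C1 + C2*y^5


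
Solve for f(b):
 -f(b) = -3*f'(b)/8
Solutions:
 f(b) = C1*exp(8*b/3)


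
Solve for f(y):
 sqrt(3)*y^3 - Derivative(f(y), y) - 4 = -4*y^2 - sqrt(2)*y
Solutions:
 f(y) = C1 + sqrt(3)*y^4/4 + 4*y^3/3 + sqrt(2)*y^2/2 - 4*y


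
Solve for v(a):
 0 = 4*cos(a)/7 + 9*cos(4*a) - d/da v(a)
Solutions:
 v(a) = C1 + 4*sin(a)/7 + 9*sin(4*a)/4


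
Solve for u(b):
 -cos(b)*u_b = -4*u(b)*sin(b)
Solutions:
 u(b) = C1/cos(b)^4


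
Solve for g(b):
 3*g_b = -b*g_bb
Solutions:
 g(b) = C1 + C2/b^2


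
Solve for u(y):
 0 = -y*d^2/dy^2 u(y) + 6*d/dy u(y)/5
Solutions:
 u(y) = C1 + C2*y^(11/5)


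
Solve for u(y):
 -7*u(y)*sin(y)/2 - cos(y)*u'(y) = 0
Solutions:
 u(y) = C1*cos(y)^(7/2)


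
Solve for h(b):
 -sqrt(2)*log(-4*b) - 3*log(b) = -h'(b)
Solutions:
 h(b) = C1 + b*(sqrt(2) + 3)*log(b) + b*(-3 - sqrt(2) + 2*sqrt(2)*log(2) + sqrt(2)*I*pi)


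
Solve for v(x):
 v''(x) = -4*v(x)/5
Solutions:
 v(x) = C1*sin(2*sqrt(5)*x/5) + C2*cos(2*sqrt(5)*x/5)


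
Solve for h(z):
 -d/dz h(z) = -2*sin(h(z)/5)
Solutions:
 -2*z + 5*log(cos(h(z)/5) - 1)/2 - 5*log(cos(h(z)/5) + 1)/2 = C1


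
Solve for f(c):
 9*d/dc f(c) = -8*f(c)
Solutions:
 f(c) = C1*exp(-8*c/9)


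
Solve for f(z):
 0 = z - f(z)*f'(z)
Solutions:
 f(z) = -sqrt(C1 + z^2)
 f(z) = sqrt(C1 + z^2)


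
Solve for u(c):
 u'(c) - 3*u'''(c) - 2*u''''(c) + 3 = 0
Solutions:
 u(c) = C1 + C4*exp(c/2) - 3*c + (C2 + C3*c)*exp(-c)


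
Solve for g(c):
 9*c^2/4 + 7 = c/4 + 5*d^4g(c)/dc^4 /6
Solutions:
 g(c) = C1 + C2*c + C3*c^2 + C4*c^3 + 3*c^6/400 - c^5/400 + 7*c^4/20


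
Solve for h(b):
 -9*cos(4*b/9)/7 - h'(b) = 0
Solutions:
 h(b) = C1 - 81*sin(4*b/9)/28


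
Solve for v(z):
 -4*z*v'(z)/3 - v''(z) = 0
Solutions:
 v(z) = C1 + C2*erf(sqrt(6)*z/3)


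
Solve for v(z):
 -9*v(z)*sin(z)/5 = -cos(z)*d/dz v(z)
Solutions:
 v(z) = C1/cos(z)^(9/5)


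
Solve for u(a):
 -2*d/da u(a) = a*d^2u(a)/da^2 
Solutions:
 u(a) = C1 + C2/a


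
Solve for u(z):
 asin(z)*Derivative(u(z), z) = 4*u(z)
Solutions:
 u(z) = C1*exp(4*Integral(1/asin(z), z))


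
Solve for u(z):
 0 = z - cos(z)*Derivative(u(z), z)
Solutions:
 u(z) = C1 + Integral(z/cos(z), z)


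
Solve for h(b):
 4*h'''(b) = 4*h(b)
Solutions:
 h(b) = C3*exp(b) + (C1*sin(sqrt(3)*b/2) + C2*cos(sqrt(3)*b/2))*exp(-b/2)


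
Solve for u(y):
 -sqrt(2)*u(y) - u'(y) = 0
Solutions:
 u(y) = C1*exp(-sqrt(2)*y)


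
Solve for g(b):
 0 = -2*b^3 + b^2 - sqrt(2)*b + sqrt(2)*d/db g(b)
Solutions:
 g(b) = C1 + sqrt(2)*b^4/4 - sqrt(2)*b^3/6 + b^2/2


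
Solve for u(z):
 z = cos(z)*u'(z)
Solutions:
 u(z) = C1 + Integral(z/cos(z), z)


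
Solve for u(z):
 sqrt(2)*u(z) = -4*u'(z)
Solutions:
 u(z) = C1*exp(-sqrt(2)*z/4)


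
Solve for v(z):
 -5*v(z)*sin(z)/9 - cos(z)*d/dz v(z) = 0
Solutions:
 v(z) = C1*cos(z)^(5/9)


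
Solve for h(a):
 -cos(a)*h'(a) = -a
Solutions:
 h(a) = C1 + Integral(a/cos(a), a)


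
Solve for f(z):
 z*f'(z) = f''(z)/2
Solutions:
 f(z) = C1 + C2*erfi(z)


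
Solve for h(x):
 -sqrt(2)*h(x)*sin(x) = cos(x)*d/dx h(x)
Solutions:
 h(x) = C1*cos(x)^(sqrt(2))


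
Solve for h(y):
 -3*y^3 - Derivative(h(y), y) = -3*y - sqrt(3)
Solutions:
 h(y) = C1 - 3*y^4/4 + 3*y^2/2 + sqrt(3)*y


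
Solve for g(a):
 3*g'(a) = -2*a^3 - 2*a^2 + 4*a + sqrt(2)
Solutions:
 g(a) = C1 - a^4/6 - 2*a^3/9 + 2*a^2/3 + sqrt(2)*a/3


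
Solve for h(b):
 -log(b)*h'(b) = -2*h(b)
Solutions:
 h(b) = C1*exp(2*li(b))


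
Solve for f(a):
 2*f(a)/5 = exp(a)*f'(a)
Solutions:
 f(a) = C1*exp(-2*exp(-a)/5)


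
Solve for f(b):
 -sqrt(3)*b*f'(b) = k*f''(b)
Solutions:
 f(b) = C1 + C2*sqrt(k)*erf(sqrt(2)*3^(1/4)*b*sqrt(1/k)/2)


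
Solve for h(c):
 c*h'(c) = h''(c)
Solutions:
 h(c) = C1 + C2*erfi(sqrt(2)*c/2)


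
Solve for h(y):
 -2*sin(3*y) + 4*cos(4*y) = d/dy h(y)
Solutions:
 h(y) = C1 + sin(4*y) + 2*cos(3*y)/3


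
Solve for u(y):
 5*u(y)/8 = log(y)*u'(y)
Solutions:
 u(y) = C1*exp(5*li(y)/8)


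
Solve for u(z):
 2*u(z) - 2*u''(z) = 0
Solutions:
 u(z) = C1*exp(-z) + C2*exp(z)


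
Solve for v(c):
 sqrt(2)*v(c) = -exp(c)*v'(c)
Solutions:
 v(c) = C1*exp(sqrt(2)*exp(-c))


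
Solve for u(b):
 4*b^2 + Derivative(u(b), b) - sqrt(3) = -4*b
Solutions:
 u(b) = C1 - 4*b^3/3 - 2*b^2 + sqrt(3)*b


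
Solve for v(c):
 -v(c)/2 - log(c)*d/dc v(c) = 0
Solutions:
 v(c) = C1*exp(-li(c)/2)


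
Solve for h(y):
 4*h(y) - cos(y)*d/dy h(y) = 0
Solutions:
 h(y) = C1*(sin(y)^2 + 2*sin(y) + 1)/(sin(y)^2 - 2*sin(y) + 1)


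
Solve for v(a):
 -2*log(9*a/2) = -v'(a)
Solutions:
 v(a) = C1 + 2*a*log(a) - 2*a + a*log(81/4)


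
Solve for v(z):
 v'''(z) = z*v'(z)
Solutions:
 v(z) = C1 + Integral(C2*airyai(z) + C3*airybi(z), z)


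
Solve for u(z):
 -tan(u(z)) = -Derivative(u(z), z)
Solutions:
 u(z) = pi - asin(C1*exp(z))
 u(z) = asin(C1*exp(z))


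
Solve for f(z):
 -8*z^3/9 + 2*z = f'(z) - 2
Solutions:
 f(z) = C1 - 2*z^4/9 + z^2 + 2*z


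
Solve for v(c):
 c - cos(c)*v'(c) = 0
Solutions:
 v(c) = C1 + Integral(c/cos(c), c)


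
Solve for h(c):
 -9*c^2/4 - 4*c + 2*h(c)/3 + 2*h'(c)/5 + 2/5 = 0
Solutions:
 h(c) = C1*exp(-5*c/3) + 27*c^2/8 + 39*c/20 - 177/100


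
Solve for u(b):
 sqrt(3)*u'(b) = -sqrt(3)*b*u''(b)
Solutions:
 u(b) = C1 + C2*log(b)


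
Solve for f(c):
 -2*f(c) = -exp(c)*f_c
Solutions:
 f(c) = C1*exp(-2*exp(-c))


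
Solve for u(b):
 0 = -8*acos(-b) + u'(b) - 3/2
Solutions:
 u(b) = C1 + 8*b*acos(-b) + 3*b/2 + 8*sqrt(1 - b^2)


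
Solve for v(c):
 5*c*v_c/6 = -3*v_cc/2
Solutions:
 v(c) = C1 + C2*erf(sqrt(10)*c/6)


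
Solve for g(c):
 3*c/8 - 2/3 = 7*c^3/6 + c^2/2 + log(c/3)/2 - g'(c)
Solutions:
 g(c) = C1 + 7*c^4/24 + c^3/6 - 3*c^2/16 + c*log(c)/2 - c*log(3)/2 + c/6


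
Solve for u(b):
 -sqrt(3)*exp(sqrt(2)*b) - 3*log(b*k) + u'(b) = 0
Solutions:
 u(b) = C1 + 3*b*log(b*k) - 3*b + sqrt(6)*exp(sqrt(2)*b)/2


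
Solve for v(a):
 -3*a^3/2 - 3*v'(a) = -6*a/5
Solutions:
 v(a) = C1 - a^4/8 + a^2/5


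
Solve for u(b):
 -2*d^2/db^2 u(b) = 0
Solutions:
 u(b) = C1 + C2*b


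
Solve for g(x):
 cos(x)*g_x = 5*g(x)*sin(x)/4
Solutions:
 g(x) = C1/cos(x)^(5/4)


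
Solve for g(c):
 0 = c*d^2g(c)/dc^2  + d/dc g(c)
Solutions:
 g(c) = C1 + C2*log(c)


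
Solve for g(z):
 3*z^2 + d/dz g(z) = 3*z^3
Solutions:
 g(z) = C1 + 3*z^4/4 - z^3


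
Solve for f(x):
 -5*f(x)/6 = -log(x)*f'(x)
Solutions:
 f(x) = C1*exp(5*li(x)/6)


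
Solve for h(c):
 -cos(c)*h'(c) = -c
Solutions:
 h(c) = C1 + Integral(c/cos(c), c)


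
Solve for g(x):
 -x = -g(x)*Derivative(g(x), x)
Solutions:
 g(x) = -sqrt(C1 + x^2)
 g(x) = sqrt(C1 + x^2)


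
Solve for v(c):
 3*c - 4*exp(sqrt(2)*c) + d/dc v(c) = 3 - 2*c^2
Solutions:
 v(c) = C1 - 2*c^3/3 - 3*c^2/2 + 3*c + 2*sqrt(2)*exp(sqrt(2)*c)


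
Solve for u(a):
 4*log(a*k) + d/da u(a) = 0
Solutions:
 u(a) = C1 - 4*a*log(a*k) + 4*a


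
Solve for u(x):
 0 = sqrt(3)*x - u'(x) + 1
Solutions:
 u(x) = C1 + sqrt(3)*x^2/2 + x


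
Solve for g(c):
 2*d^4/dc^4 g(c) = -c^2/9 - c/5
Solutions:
 g(c) = C1 + C2*c + C3*c^2 + C4*c^3 - c^6/6480 - c^5/1200


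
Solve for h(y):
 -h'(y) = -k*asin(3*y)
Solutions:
 h(y) = C1 + k*(y*asin(3*y) + sqrt(1 - 9*y^2)/3)


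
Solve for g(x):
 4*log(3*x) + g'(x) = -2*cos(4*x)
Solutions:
 g(x) = C1 - 4*x*log(x) - 4*x*log(3) + 4*x - sin(4*x)/2


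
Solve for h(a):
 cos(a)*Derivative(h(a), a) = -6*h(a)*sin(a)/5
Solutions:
 h(a) = C1*cos(a)^(6/5)


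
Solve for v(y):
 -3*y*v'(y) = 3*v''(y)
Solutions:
 v(y) = C1 + C2*erf(sqrt(2)*y/2)


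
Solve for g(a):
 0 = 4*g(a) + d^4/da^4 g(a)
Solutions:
 g(a) = (C1*sin(a) + C2*cos(a))*exp(-a) + (C3*sin(a) + C4*cos(a))*exp(a)


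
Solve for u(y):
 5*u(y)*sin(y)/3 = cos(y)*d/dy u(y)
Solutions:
 u(y) = C1/cos(y)^(5/3)


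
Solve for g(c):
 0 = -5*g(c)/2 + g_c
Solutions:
 g(c) = C1*exp(5*c/2)


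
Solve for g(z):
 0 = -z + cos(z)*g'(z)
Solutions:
 g(z) = C1 + Integral(z/cos(z), z)


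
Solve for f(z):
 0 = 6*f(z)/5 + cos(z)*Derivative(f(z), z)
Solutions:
 f(z) = C1*(sin(z) - 1)^(3/5)/(sin(z) + 1)^(3/5)


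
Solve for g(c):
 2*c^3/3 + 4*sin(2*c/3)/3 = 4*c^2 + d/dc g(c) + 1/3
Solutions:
 g(c) = C1 + c^4/6 - 4*c^3/3 - c/3 - 2*cos(2*c/3)


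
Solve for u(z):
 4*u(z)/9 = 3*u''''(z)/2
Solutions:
 u(z) = C1*exp(-2^(3/4)*3^(1/4)*z/3) + C2*exp(2^(3/4)*3^(1/4)*z/3) + C3*sin(2^(3/4)*3^(1/4)*z/3) + C4*cos(2^(3/4)*3^(1/4)*z/3)


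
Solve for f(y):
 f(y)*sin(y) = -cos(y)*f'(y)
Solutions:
 f(y) = C1*cos(y)


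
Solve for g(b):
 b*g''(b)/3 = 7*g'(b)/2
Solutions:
 g(b) = C1 + C2*b^(23/2)


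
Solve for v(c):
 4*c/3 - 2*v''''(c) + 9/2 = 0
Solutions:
 v(c) = C1 + C2*c + C3*c^2 + C4*c^3 + c^5/180 + 3*c^4/32


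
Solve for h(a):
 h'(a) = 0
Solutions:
 h(a) = C1


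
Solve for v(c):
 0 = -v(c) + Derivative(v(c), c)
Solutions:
 v(c) = C1*exp(c)


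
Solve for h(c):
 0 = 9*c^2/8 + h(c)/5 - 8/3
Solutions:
 h(c) = 40/3 - 45*c^2/8


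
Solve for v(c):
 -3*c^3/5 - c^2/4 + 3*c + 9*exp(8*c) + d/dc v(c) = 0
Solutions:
 v(c) = C1 + 3*c^4/20 + c^3/12 - 3*c^2/2 - 9*exp(8*c)/8


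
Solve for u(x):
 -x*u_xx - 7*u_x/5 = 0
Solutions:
 u(x) = C1 + C2/x^(2/5)


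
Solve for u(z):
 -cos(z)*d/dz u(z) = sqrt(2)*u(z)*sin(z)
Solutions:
 u(z) = C1*cos(z)^(sqrt(2))


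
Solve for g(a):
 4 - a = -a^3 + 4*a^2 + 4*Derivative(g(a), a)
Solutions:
 g(a) = C1 + a^4/16 - a^3/3 - a^2/8 + a


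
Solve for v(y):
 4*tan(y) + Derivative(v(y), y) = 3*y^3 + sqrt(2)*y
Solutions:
 v(y) = C1 + 3*y^4/4 + sqrt(2)*y^2/2 + 4*log(cos(y))


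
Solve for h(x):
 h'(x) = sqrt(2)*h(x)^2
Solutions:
 h(x) = -1/(C1 + sqrt(2)*x)


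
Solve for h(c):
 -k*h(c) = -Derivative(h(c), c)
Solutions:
 h(c) = C1*exp(c*k)


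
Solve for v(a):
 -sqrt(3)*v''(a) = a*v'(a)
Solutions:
 v(a) = C1 + C2*erf(sqrt(2)*3^(3/4)*a/6)


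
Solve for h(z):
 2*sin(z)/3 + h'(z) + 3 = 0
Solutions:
 h(z) = C1 - 3*z + 2*cos(z)/3


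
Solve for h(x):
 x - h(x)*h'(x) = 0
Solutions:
 h(x) = -sqrt(C1 + x^2)
 h(x) = sqrt(C1 + x^2)


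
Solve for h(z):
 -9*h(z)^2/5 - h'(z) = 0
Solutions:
 h(z) = 5/(C1 + 9*z)


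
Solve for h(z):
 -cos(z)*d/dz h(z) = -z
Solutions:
 h(z) = C1 + Integral(z/cos(z), z)


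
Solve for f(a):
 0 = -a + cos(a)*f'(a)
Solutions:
 f(a) = C1 + Integral(a/cos(a), a)


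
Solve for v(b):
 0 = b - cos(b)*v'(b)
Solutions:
 v(b) = C1 + Integral(b/cos(b), b)


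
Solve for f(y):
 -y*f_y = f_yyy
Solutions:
 f(y) = C1 + Integral(C2*airyai(-y) + C3*airybi(-y), y)


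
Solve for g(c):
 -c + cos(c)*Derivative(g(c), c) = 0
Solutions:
 g(c) = C1 + Integral(c/cos(c), c)


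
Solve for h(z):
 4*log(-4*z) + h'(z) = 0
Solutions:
 h(z) = C1 - 4*z*log(-z) + 4*z*(1 - 2*log(2))


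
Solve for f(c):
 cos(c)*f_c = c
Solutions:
 f(c) = C1 + Integral(c/cos(c), c)


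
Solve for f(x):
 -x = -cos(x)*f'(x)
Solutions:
 f(x) = C1 + Integral(x/cos(x), x)


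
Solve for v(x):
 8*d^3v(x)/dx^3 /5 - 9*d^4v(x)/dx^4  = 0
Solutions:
 v(x) = C1 + C2*x + C3*x^2 + C4*exp(8*x/45)


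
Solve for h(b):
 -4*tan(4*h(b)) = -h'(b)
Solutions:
 h(b) = -asin(C1*exp(16*b))/4 + pi/4
 h(b) = asin(C1*exp(16*b))/4


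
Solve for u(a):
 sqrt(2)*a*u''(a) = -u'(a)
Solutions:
 u(a) = C1 + C2*a^(1 - sqrt(2)/2)


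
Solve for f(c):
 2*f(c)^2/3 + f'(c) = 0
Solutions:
 f(c) = 3/(C1 + 2*c)


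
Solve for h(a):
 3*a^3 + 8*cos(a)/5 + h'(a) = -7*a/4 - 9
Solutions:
 h(a) = C1 - 3*a^4/4 - 7*a^2/8 - 9*a - 8*sin(a)/5


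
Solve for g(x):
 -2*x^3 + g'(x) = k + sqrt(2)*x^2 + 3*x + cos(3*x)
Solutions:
 g(x) = C1 + k*x + x^4/2 + sqrt(2)*x^3/3 + 3*x^2/2 + sin(3*x)/3


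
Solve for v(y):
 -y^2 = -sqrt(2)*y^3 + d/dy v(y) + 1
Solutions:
 v(y) = C1 + sqrt(2)*y^4/4 - y^3/3 - y


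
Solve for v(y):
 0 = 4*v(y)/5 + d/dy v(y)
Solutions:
 v(y) = C1*exp(-4*y/5)


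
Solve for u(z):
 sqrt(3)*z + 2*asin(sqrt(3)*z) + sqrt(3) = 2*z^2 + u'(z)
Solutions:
 u(z) = C1 - 2*z^3/3 + sqrt(3)*z^2/2 + 2*z*asin(sqrt(3)*z) + sqrt(3)*z + 2*sqrt(3)*sqrt(1 - 3*z^2)/3


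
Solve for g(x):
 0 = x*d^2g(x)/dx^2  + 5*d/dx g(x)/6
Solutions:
 g(x) = C1 + C2*x^(1/6)


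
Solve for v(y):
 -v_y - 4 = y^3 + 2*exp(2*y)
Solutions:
 v(y) = C1 - y^4/4 - 4*y - exp(2*y)


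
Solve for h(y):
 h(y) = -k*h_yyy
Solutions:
 h(y) = C1*exp(y*(-1/k)^(1/3)) + C2*exp(y*(-1/k)^(1/3)*(-1 + sqrt(3)*I)/2) + C3*exp(-y*(-1/k)^(1/3)*(1 + sqrt(3)*I)/2)


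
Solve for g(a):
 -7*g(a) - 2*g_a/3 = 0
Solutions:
 g(a) = C1*exp(-21*a/2)


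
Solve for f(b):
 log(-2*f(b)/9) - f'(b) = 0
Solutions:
 -Integral(1/(log(-_y) - 2*log(3) + log(2)), (_y, f(b))) = C1 - b


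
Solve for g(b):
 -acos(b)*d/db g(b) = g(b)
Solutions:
 g(b) = C1*exp(-Integral(1/acos(b), b))


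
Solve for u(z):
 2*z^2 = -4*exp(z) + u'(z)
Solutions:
 u(z) = C1 + 2*z^3/3 + 4*exp(z)


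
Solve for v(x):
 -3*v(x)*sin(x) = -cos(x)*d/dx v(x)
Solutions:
 v(x) = C1/cos(x)^3


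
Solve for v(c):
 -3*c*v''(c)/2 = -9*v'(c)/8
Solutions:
 v(c) = C1 + C2*c^(7/4)


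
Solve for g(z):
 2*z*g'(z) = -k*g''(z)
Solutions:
 g(z) = C1 + C2*sqrt(k)*erf(z*sqrt(1/k))


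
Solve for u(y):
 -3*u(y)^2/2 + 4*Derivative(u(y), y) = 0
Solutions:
 u(y) = -8/(C1 + 3*y)


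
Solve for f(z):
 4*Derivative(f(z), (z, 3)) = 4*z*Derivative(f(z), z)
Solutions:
 f(z) = C1 + Integral(C2*airyai(z) + C3*airybi(z), z)


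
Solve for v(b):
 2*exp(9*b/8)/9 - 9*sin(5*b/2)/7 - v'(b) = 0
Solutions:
 v(b) = C1 + 16*exp(9*b/8)/81 + 18*cos(5*b/2)/35


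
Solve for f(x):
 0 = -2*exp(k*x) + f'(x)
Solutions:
 f(x) = C1 + 2*exp(k*x)/k


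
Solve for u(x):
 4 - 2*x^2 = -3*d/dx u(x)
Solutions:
 u(x) = C1 + 2*x^3/9 - 4*x/3


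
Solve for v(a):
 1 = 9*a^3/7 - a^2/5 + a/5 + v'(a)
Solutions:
 v(a) = C1 - 9*a^4/28 + a^3/15 - a^2/10 + a


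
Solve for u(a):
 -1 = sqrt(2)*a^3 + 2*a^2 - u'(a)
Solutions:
 u(a) = C1 + sqrt(2)*a^4/4 + 2*a^3/3 + a


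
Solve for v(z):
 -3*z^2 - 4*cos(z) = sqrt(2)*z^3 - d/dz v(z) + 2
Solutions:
 v(z) = C1 + sqrt(2)*z^4/4 + z^3 + 2*z + 4*sin(z)


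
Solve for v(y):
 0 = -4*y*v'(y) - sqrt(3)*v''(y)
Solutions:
 v(y) = C1 + C2*erf(sqrt(2)*3^(3/4)*y/3)


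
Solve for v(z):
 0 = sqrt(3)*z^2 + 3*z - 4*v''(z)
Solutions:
 v(z) = C1 + C2*z + sqrt(3)*z^4/48 + z^3/8


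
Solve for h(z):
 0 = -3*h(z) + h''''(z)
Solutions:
 h(z) = C1*exp(-3^(1/4)*z) + C2*exp(3^(1/4)*z) + C3*sin(3^(1/4)*z) + C4*cos(3^(1/4)*z)


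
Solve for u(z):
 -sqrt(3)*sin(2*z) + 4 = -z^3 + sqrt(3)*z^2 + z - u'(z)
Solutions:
 u(z) = C1 - z^4/4 + sqrt(3)*z^3/3 + z^2/2 - 4*z - sqrt(3)*cos(2*z)/2


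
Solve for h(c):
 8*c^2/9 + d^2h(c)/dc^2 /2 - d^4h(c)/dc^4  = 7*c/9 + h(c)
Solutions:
 h(c) = 8*c^2/9 - 7*c/9 + (C1*sin(c*sin(atan(sqrt(15))/2)) + C2*cos(c*sin(atan(sqrt(15))/2)))*exp(-c*cos(atan(sqrt(15))/2)) + (C3*sin(c*sin(atan(sqrt(15))/2)) + C4*cos(c*sin(atan(sqrt(15))/2)))*exp(c*cos(atan(sqrt(15))/2)) + 8/9


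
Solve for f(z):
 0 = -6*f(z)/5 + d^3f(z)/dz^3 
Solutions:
 f(z) = C3*exp(5^(2/3)*6^(1/3)*z/5) + (C1*sin(2^(1/3)*3^(5/6)*5^(2/3)*z/10) + C2*cos(2^(1/3)*3^(5/6)*5^(2/3)*z/10))*exp(-5^(2/3)*6^(1/3)*z/10)


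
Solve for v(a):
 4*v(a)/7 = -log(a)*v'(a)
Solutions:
 v(a) = C1*exp(-4*li(a)/7)


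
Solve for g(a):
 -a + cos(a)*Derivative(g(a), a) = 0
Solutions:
 g(a) = C1 + Integral(a/cos(a), a)


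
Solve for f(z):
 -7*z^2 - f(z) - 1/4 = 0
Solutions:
 f(z) = -7*z^2 - 1/4


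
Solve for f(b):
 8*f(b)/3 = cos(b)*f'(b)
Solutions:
 f(b) = C1*(sin(b) + 1)^(4/3)/(sin(b) - 1)^(4/3)


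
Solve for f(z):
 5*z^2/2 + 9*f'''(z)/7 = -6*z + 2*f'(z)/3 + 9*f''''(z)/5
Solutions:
 f(z) = C1 + C2*exp(z*(5*5^(2/3)/(7*sqrt(2051) + 318)^(1/3) + 10 + 5^(1/3)*(7*sqrt(2051) + 318)^(1/3))/42)*sin(sqrt(3)*5^(1/3)*z*(-(7*sqrt(2051) + 318)^(1/3) + 5*5^(1/3)/(7*sqrt(2051) + 318)^(1/3))/42) + C3*exp(z*(5*5^(2/3)/(7*sqrt(2051) + 318)^(1/3) + 10 + 5^(1/3)*(7*sqrt(2051) + 318)^(1/3))/42)*cos(sqrt(3)*5^(1/3)*z*(-(7*sqrt(2051) + 318)^(1/3) + 5*5^(1/3)/(7*sqrt(2051) + 318)^(1/3))/42) + C4*exp(z*(-5^(1/3)*(7*sqrt(2051) + 318)^(1/3) - 5*5^(2/3)/(7*sqrt(2051) + 318)^(1/3) + 5)/21) + 5*z^3/4 + 9*z^2/2 + 405*z/28


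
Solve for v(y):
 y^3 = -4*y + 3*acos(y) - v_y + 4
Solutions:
 v(y) = C1 - y^4/4 - 2*y^2 + 3*y*acos(y) + 4*y - 3*sqrt(1 - y^2)


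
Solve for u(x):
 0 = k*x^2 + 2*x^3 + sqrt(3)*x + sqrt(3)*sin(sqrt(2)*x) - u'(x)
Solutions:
 u(x) = C1 + k*x^3/3 + x^4/2 + sqrt(3)*x^2/2 - sqrt(6)*cos(sqrt(2)*x)/2


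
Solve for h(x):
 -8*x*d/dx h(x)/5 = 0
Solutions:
 h(x) = C1


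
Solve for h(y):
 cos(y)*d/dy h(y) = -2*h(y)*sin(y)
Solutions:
 h(y) = C1*cos(y)^2


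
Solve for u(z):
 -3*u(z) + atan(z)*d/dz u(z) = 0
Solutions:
 u(z) = C1*exp(3*Integral(1/atan(z), z))


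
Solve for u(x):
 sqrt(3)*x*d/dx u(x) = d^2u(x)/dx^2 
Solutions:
 u(x) = C1 + C2*erfi(sqrt(2)*3^(1/4)*x/2)


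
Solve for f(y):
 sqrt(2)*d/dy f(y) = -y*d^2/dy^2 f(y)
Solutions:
 f(y) = C1 + C2*y^(1 - sqrt(2))


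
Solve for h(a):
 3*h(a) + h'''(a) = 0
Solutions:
 h(a) = C3*exp(-3^(1/3)*a) + (C1*sin(3^(5/6)*a/2) + C2*cos(3^(5/6)*a/2))*exp(3^(1/3)*a/2)


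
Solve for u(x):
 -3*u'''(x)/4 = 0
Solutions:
 u(x) = C1 + C2*x + C3*x^2


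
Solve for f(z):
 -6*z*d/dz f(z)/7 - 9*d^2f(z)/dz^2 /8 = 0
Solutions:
 f(z) = C1 + C2*erf(2*sqrt(42)*z/21)


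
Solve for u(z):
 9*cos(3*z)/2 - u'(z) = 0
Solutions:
 u(z) = C1 + 3*sin(3*z)/2


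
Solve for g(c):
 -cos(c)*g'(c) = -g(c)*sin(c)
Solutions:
 g(c) = C1/cos(c)


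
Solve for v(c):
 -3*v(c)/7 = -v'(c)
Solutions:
 v(c) = C1*exp(3*c/7)


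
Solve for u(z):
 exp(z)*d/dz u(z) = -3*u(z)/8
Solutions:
 u(z) = C1*exp(3*exp(-z)/8)


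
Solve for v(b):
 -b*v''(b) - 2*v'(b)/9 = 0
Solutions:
 v(b) = C1 + C2*b^(7/9)


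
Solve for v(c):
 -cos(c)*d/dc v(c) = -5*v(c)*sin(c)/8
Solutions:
 v(c) = C1/cos(c)^(5/8)


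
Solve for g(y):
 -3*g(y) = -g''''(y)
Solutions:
 g(y) = C1*exp(-3^(1/4)*y) + C2*exp(3^(1/4)*y) + C3*sin(3^(1/4)*y) + C4*cos(3^(1/4)*y)


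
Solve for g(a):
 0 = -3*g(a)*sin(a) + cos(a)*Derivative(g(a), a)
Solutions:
 g(a) = C1/cos(a)^3


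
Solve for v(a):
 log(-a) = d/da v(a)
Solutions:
 v(a) = C1 + a*log(-a) - a


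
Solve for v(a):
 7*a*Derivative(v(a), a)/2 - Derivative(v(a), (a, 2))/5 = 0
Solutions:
 v(a) = C1 + C2*erfi(sqrt(35)*a/2)


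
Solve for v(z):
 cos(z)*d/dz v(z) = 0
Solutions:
 v(z) = C1


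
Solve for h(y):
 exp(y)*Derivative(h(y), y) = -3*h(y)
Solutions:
 h(y) = C1*exp(3*exp(-y))


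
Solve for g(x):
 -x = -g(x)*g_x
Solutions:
 g(x) = -sqrt(C1 + x^2)
 g(x) = sqrt(C1 + x^2)


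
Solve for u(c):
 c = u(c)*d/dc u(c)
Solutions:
 u(c) = -sqrt(C1 + c^2)
 u(c) = sqrt(C1 + c^2)


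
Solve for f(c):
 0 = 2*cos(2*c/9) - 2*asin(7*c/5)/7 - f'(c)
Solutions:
 f(c) = C1 - 2*c*asin(7*c/5)/7 - 2*sqrt(25 - 49*c^2)/49 + 9*sin(2*c/9)


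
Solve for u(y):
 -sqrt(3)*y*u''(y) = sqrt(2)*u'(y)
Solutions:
 u(y) = C1 + C2*y^(1 - sqrt(6)/3)


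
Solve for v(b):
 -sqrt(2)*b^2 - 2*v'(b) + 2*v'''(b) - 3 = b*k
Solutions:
 v(b) = C1 + C2*exp(-b) + C3*exp(b) - sqrt(2)*b^3/6 - b^2*k/4 - 3*b/2 - sqrt(2)*b


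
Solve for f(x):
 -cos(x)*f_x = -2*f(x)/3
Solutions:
 f(x) = C1*(sin(x) + 1)^(1/3)/(sin(x) - 1)^(1/3)


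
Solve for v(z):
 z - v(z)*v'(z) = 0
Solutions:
 v(z) = -sqrt(C1 + z^2)
 v(z) = sqrt(C1 + z^2)


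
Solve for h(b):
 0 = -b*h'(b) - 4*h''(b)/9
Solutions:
 h(b) = C1 + C2*erf(3*sqrt(2)*b/4)


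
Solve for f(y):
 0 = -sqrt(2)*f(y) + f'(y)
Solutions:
 f(y) = C1*exp(sqrt(2)*y)


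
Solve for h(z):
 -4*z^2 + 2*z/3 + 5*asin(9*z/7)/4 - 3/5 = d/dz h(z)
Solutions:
 h(z) = C1 - 4*z^3/3 + z^2/3 + 5*z*asin(9*z/7)/4 - 3*z/5 + 5*sqrt(49 - 81*z^2)/36


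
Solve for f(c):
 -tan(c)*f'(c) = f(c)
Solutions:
 f(c) = C1/sin(c)


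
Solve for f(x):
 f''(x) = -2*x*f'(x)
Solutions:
 f(x) = C1 + C2*erf(x)


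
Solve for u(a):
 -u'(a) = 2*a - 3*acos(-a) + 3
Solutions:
 u(a) = C1 - a^2 + 3*a*acos(-a) - 3*a + 3*sqrt(1 - a^2)


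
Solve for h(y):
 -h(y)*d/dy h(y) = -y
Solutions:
 h(y) = -sqrt(C1 + y^2)
 h(y) = sqrt(C1 + y^2)


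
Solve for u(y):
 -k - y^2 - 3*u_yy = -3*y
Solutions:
 u(y) = C1 + C2*y - k*y^2/6 - y^4/36 + y^3/6


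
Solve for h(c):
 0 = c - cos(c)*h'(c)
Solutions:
 h(c) = C1 + Integral(c/cos(c), c)


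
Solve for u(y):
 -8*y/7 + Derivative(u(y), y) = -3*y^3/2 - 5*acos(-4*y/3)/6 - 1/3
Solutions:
 u(y) = C1 - 3*y^4/8 + 4*y^2/7 - 5*y*acos(-4*y/3)/6 - y/3 - 5*sqrt(9 - 16*y^2)/24


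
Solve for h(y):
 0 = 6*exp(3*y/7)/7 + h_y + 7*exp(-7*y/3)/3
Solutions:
 h(y) = C1 - 2*exp(3*y/7) + exp(-7*y/3)


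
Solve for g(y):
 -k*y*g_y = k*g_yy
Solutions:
 g(y) = C1 + C2*erf(sqrt(2)*y/2)


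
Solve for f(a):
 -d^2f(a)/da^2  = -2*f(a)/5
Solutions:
 f(a) = C1*exp(-sqrt(10)*a/5) + C2*exp(sqrt(10)*a/5)


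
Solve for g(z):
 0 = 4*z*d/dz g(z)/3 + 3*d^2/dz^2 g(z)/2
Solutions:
 g(z) = C1 + C2*erf(2*z/3)


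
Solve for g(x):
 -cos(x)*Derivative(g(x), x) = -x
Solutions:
 g(x) = C1 + Integral(x/cos(x), x)


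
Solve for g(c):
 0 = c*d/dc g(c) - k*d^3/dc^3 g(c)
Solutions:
 g(c) = C1 + Integral(C2*airyai(c*(1/k)^(1/3)) + C3*airybi(c*(1/k)^(1/3)), c)


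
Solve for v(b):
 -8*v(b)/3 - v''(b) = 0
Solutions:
 v(b) = C1*sin(2*sqrt(6)*b/3) + C2*cos(2*sqrt(6)*b/3)


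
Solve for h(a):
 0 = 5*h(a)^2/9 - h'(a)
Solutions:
 h(a) = -9/(C1 + 5*a)


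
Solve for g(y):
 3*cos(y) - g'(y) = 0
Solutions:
 g(y) = C1 + 3*sin(y)


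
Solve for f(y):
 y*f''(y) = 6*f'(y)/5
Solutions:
 f(y) = C1 + C2*y^(11/5)


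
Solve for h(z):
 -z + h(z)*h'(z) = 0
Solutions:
 h(z) = -sqrt(C1 + z^2)
 h(z) = sqrt(C1 + z^2)


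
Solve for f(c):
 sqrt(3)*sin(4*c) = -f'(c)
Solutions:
 f(c) = C1 + sqrt(3)*cos(4*c)/4


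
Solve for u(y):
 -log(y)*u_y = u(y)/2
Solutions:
 u(y) = C1*exp(-li(y)/2)


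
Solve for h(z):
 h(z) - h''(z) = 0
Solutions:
 h(z) = C1*exp(-z) + C2*exp(z)


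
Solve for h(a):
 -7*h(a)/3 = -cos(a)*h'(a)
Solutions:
 h(a) = C1*(sin(a) + 1)^(7/6)/(sin(a) - 1)^(7/6)


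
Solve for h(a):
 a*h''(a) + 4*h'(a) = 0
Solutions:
 h(a) = C1 + C2/a^3


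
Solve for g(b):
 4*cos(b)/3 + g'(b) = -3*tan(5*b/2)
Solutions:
 g(b) = C1 + 6*log(cos(5*b/2))/5 - 4*sin(b)/3


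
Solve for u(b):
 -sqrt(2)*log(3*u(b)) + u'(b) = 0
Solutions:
 -sqrt(2)*Integral(1/(log(_y) + log(3)), (_y, u(b)))/2 = C1 - b


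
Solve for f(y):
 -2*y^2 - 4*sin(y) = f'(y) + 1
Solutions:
 f(y) = C1 - 2*y^3/3 - y + 4*cos(y)


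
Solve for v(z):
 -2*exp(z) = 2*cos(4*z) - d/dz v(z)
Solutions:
 v(z) = C1 + 2*exp(z) + sin(4*z)/2


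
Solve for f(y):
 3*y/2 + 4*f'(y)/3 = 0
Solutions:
 f(y) = C1 - 9*y^2/16


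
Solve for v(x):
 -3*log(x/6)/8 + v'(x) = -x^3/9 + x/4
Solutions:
 v(x) = C1 - x^4/36 + x^2/8 + 3*x*log(x)/8 - 3*x*log(6)/8 - 3*x/8


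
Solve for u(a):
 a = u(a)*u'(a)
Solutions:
 u(a) = -sqrt(C1 + a^2)
 u(a) = sqrt(C1 + a^2)


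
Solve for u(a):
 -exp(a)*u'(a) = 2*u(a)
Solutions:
 u(a) = C1*exp(2*exp(-a))


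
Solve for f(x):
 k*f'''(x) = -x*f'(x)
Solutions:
 f(x) = C1 + Integral(C2*airyai(x*(-1/k)^(1/3)) + C3*airybi(x*(-1/k)^(1/3)), x)


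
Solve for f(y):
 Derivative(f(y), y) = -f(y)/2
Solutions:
 f(y) = C1*exp(-y/2)


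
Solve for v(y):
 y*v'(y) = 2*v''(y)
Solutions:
 v(y) = C1 + C2*erfi(y/2)


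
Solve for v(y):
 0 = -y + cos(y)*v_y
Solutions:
 v(y) = C1 + Integral(y/cos(y), y)


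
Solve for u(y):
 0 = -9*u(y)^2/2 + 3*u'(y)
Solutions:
 u(y) = -2/(C1 + 3*y)


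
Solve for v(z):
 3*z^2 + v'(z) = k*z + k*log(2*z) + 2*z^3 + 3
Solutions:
 v(z) = C1 + k*z^2/2 + k*z*log(z) - k*z + k*z*log(2) + z^4/2 - z^3 + 3*z


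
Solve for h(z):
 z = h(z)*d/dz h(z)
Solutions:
 h(z) = -sqrt(C1 + z^2)
 h(z) = sqrt(C1 + z^2)


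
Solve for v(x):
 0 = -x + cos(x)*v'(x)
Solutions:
 v(x) = C1 + Integral(x/cos(x), x)


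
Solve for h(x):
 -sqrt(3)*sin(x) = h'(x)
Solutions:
 h(x) = C1 + sqrt(3)*cos(x)


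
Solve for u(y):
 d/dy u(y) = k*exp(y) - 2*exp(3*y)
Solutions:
 u(y) = C1 + k*exp(y) - 2*exp(3*y)/3


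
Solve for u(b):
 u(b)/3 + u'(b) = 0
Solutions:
 u(b) = C1*exp(-b/3)


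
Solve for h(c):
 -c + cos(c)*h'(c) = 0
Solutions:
 h(c) = C1 + Integral(c/cos(c), c)


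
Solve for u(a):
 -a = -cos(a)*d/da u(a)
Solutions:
 u(a) = C1 + Integral(a/cos(a), a)


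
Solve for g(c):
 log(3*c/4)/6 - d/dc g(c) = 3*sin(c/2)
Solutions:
 g(c) = C1 + c*log(c)/6 - c*log(2)/3 - c/6 + c*log(3)/6 + 6*cos(c/2)


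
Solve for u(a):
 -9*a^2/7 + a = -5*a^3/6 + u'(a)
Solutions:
 u(a) = C1 + 5*a^4/24 - 3*a^3/7 + a^2/2


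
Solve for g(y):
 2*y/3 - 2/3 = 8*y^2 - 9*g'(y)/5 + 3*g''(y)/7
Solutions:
 g(y) = C1 + C2*exp(21*y/5) + 40*y^3/27 + 55*y^2/63 + 1040*y/1323


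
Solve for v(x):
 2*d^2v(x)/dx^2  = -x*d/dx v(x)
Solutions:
 v(x) = C1 + C2*erf(x/2)


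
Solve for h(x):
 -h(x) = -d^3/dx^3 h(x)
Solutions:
 h(x) = C3*exp(x) + (C1*sin(sqrt(3)*x/2) + C2*cos(sqrt(3)*x/2))*exp(-x/2)


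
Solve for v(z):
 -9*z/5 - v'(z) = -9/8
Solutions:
 v(z) = C1 - 9*z^2/10 + 9*z/8


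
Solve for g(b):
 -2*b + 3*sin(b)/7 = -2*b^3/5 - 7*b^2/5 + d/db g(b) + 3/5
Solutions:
 g(b) = C1 + b^4/10 + 7*b^3/15 - b^2 - 3*b/5 - 3*cos(b)/7


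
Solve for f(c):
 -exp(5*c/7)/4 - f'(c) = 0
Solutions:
 f(c) = C1 - 7*exp(5*c/7)/20


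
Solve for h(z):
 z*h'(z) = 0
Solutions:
 h(z) = C1


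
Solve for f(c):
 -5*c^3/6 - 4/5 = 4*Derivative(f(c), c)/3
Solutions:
 f(c) = C1 - 5*c^4/32 - 3*c/5


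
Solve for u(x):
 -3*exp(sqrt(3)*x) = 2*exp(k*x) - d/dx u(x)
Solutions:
 u(x) = C1 + sqrt(3)*exp(sqrt(3)*x) + 2*exp(k*x)/k


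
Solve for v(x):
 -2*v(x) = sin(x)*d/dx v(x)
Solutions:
 v(x) = C1*(cos(x) + 1)/(cos(x) - 1)


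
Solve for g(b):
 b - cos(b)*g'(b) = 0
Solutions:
 g(b) = C1 + Integral(b/cos(b), b)


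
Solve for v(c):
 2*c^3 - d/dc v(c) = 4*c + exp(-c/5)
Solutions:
 v(c) = C1 + c^4/2 - 2*c^2 + 5*exp(-c/5)


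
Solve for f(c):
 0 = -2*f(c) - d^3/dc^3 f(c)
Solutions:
 f(c) = C3*exp(-2^(1/3)*c) + (C1*sin(2^(1/3)*sqrt(3)*c/2) + C2*cos(2^(1/3)*sqrt(3)*c/2))*exp(2^(1/3)*c/2)


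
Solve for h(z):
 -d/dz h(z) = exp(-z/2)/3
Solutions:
 h(z) = C1 + 2*exp(-z/2)/3


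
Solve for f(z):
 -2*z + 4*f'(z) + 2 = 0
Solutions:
 f(z) = C1 + z^2/4 - z/2


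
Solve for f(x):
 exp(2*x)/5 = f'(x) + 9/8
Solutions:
 f(x) = C1 - 9*x/8 + exp(2*x)/10


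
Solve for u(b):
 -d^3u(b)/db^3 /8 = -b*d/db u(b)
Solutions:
 u(b) = C1 + Integral(C2*airyai(2*b) + C3*airybi(2*b), b)


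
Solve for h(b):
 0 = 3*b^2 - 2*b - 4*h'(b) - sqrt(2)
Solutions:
 h(b) = C1 + b^3/4 - b^2/4 - sqrt(2)*b/4


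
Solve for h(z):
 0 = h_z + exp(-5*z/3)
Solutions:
 h(z) = C1 + 3*exp(-5*z/3)/5


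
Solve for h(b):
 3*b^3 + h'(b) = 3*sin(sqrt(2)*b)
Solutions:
 h(b) = C1 - 3*b^4/4 - 3*sqrt(2)*cos(sqrt(2)*b)/2


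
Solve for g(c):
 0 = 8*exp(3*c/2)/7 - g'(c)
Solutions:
 g(c) = C1 + 16*exp(3*c/2)/21


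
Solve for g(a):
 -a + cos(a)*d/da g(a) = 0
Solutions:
 g(a) = C1 + Integral(a/cos(a), a)


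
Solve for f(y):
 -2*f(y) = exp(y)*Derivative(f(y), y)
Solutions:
 f(y) = C1*exp(2*exp(-y))


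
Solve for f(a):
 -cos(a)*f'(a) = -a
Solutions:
 f(a) = C1 + Integral(a/cos(a), a)


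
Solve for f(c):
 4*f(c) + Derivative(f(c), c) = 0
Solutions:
 f(c) = C1*exp(-4*c)


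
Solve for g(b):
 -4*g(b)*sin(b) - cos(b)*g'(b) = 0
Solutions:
 g(b) = C1*cos(b)^4


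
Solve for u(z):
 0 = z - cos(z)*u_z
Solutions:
 u(z) = C1 + Integral(z/cos(z), z)


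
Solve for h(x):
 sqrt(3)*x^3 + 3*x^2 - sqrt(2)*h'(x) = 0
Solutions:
 h(x) = C1 + sqrt(6)*x^4/8 + sqrt(2)*x^3/2


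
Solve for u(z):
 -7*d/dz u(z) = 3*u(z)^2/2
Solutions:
 u(z) = 14/(C1 + 3*z)


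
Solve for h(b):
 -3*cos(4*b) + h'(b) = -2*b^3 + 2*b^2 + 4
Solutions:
 h(b) = C1 - b^4/2 + 2*b^3/3 + 4*b + 3*sin(4*b)/4


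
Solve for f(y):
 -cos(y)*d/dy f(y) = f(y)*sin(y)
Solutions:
 f(y) = C1*cos(y)


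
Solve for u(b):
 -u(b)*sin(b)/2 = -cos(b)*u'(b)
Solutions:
 u(b) = C1/sqrt(cos(b))


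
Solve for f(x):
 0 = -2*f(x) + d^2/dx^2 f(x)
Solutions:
 f(x) = C1*exp(-sqrt(2)*x) + C2*exp(sqrt(2)*x)


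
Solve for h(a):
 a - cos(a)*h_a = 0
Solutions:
 h(a) = C1 + Integral(a/cos(a), a)


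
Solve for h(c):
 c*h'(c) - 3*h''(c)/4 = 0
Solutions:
 h(c) = C1 + C2*erfi(sqrt(6)*c/3)


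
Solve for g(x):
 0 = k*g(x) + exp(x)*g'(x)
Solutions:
 g(x) = C1*exp(k*exp(-x))


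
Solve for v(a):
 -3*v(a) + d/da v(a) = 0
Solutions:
 v(a) = C1*exp(3*a)


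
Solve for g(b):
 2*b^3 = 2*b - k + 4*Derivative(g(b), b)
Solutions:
 g(b) = C1 + b^4/8 - b^2/4 + b*k/4


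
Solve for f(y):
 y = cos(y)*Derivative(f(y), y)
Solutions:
 f(y) = C1 + Integral(y/cos(y), y)


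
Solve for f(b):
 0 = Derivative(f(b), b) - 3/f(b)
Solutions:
 f(b) = -sqrt(C1 + 6*b)
 f(b) = sqrt(C1 + 6*b)


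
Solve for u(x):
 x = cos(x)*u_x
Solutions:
 u(x) = C1 + Integral(x/cos(x), x)


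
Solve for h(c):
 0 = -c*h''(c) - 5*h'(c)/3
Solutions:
 h(c) = C1 + C2/c^(2/3)


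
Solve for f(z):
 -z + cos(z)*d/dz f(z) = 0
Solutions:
 f(z) = C1 + Integral(z/cos(z), z)


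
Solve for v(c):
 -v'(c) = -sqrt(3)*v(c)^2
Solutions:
 v(c) = -1/(C1 + sqrt(3)*c)


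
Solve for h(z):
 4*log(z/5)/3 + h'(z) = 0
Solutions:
 h(z) = C1 - 4*z*log(z)/3 + 4*z/3 + 4*z*log(5)/3


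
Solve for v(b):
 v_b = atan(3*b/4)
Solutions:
 v(b) = C1 + b*atan(3*b/4) - 2*log(9*b^2 + 16)/3


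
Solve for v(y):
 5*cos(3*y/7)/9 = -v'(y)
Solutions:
 v(y) = C1 - 35*sin(3*y/7)/27


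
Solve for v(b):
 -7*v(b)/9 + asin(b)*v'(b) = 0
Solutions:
 v(b) = C1*exp(7*Integral(1/asin(b), b)/9)


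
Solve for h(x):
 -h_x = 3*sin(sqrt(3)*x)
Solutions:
 h(x) = C1 + sqrt(3)*cos(sqrt(3)*x)


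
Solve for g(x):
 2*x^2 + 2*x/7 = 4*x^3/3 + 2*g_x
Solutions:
 g(x) = C1 - x^4/6 + x^3/3 + x^2/14


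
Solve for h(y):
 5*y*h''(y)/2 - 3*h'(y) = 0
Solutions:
 h(y) = C1 + C2*y^(11/5)


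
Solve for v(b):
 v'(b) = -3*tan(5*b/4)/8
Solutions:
 v(b) = C1 + 3*log(cos(5*b/4))/10


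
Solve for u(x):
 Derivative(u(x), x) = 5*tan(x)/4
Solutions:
 u(x) = C1 - 5*log(cos(x))/4


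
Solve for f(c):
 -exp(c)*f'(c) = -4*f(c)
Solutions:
 f(c) = C1*exp(-4*exp(-c))


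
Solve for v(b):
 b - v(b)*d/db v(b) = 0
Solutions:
 v(b) = -sqrt(C1 + b^2)
 v(b) = sqrt(C1 + b^2)


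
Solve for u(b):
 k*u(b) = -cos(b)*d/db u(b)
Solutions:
 u(b) = C1*exp(k*(log(sin(b) - 1) - log(sin(b) + 1))/2)


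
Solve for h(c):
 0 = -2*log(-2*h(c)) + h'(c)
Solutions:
 -Integral(1/(log(-_y) + log(2)), (_y, h(c)))/2 = C1 - c


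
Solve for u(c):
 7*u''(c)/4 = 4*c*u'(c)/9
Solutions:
 u(c) = C1 + C2*erfi(2*sqrt(14)*c/21)


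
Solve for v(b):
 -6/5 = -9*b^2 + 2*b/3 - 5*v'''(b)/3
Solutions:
 v(b) = C1 + C2*b + C3*b^2 - 9*b^5/100 + b^4/60 + 3*b^3/25


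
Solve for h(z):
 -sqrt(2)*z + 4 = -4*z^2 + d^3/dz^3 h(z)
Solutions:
 h(z) = C1 + C2*z + C3*z^2 + z^5/15 - sqrt(2)*z^4/24 + 2*z^3/3


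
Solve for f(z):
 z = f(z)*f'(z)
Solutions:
 f(z) = -sqrt(C1 + z^2)
 f(z) = sqrt(C1 + z^2)


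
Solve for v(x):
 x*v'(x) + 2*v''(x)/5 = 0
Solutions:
 v(x) = C1 + C2*erf(sqrt(5)*x/2)


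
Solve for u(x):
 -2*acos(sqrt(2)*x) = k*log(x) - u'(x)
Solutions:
 u(x) = C1 + k*x*(log(x) - 1) + 2*x*acos(sqrt(2)*x) - sqrt(2)*sqrt(1 - 2*x^2)


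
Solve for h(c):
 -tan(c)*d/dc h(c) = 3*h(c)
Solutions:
 h(c) = C1/sin(c)^3


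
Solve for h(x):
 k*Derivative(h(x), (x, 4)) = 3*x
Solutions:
 h(x) = C1 + C2*x + C3*x^2 + C4*x^3 + x^5/(40*k)


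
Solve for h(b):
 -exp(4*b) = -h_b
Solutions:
 h(b) = C1 + exp(4*b)/4


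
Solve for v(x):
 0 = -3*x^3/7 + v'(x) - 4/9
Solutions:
 v(x) = C1 + 3*x^4/28 + 4*x/9


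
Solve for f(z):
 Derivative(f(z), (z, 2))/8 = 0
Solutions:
 f(z) = C1 + C2*z


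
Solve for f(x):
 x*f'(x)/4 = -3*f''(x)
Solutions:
 f(x) = C1 + C2*erf(sqrt(6)*x/12)


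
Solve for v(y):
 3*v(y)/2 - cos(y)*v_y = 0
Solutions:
 v(y) = C1*(sin(y) + 1)^(3/4)/(sin(y) - 1)^(3/4)


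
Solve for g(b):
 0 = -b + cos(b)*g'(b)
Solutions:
 g(b) = C1 + Integral(b/cos(b), b)


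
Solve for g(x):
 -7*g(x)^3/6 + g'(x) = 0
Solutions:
 g(x) = -sqrt(3)*sqrt(-1/(C1 + 7*x))
 g(x) = sqrt(3)*sqrt(-1/(C1 + 7*x))


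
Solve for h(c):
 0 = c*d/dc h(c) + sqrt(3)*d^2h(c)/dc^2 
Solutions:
 h(c) = C1 + C2*erf(sqrt(2)*3^(3/4)*c/6)


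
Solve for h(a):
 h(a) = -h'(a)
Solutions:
 h(a) = C1*exp(-a)
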